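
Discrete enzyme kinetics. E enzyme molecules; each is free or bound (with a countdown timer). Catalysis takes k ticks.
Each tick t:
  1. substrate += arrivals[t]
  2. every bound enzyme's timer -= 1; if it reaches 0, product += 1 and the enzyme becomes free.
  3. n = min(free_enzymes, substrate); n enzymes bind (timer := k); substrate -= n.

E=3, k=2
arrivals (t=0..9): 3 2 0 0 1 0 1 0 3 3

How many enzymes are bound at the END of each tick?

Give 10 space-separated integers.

t=0: arr=3 -> substrate=0 bound=3 product=0
t=1: arr=2 -> substrate=2 bound=3 product=0
t=2: arr=0 -> substrate=0 bound=2 product=3
t=3: arr=0 -> substrate=0 bound=2 product=3
t=4: arr=1 -> substrate=0 bound=1 product=5
t=5: arr=0 -> substrate=0 bound=1 product=5
t=6: arr=1 -> substrate=0 bound=1 product=6
t=7: arr=0 -> substrate=0 bound=1 product=6
t=8: arr=3 -> substrate=0 bound=3 product=7
t=9: arr=3 -> substrate=3 bound=3 product=7

Answer: 3 3 2 2 1 1 1 1 3 3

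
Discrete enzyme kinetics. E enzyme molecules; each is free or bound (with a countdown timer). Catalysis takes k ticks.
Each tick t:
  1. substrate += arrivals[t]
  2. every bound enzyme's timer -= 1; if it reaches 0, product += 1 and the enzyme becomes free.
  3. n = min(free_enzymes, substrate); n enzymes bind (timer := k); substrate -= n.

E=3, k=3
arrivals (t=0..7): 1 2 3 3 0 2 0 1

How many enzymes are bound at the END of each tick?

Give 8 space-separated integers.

t=0: arr=1 -> substrate=0 bound=1 product=0
t=1: arr=2 -> substrate=0 bound=3 product=0
t=2: arr=3 -> substrate=3 bound=3 product=0
t=3: arr=3 -> substrate=5 bound=3 product=1
t=4: arr=0 -> substrate=3 bound=3 product=3
t=5: arr=2 -> substrate=5 bound=3 product=3
t=6: arr=0 -> substrate=4 bound=3 product=4
t=7: arr=1 -> substrate=3 bound=3 product=6

Answer: 1 3 3 3 3 3 3 3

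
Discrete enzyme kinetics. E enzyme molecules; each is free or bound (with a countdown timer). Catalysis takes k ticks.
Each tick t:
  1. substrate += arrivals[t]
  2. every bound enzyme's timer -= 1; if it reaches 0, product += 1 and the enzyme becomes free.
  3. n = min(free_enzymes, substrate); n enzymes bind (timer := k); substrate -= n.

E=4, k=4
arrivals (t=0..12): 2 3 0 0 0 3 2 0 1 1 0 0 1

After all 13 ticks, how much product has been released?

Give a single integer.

Answer: 9

Derivation:
t=0: arr=2 -> substrate=0 bound=2 product=0
t=1: arr=3 -> substrate=1 bound=4 product=0
t=2: arr=0 -> substrate=1 bound=4 product=0
t=3: arr=0 -> substrate=1 bound=4 product=0
t=4: arr=0 -> substrate=0 bound=3 product=2
t=5: arr=3 -> substrate=0 bound=4 product=4
t=6: arr=2 -> substrate=2 bound=4 product=4
t=7: arr=0 -> substrate=2 bound=4 product=4
t=8: arr=1 -> substrate=2 bound=4 product=5
t=9: arr=1 -> substrate=0 bound=4 product=8
t=10: arr=0 -> substrate=0 bound=4 product=8
t=11: arr=0 -> substrate=0 bound=4 product=8
t=12: arr=1 -> substrate=0 bound=4 product=9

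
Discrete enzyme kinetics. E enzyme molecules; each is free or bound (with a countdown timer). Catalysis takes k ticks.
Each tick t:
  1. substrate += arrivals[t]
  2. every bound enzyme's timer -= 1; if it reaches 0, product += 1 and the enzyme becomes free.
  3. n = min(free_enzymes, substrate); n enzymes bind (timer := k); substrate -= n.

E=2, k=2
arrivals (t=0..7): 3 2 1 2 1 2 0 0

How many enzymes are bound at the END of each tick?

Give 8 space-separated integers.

Answer: 2 2 2 2 2 2 2 2

Derivation:
t=0: arr=3 -> substrate=1 bound=2 product=0
t=1: arr=2 -> substrate=3 bound=2 product=0
t=2: arr=1 -> substrate=2 bound=2 product=2
t=3: arr=2 -> substrate=4 bound=2 product=2
t=4: arr=1 -> substrate=3 bound=2 product=4
t=5: arr=2 -> substrate=5 bound=2 product=4
t=6: arr=0 -> substrate=3 bound=2 product=6
t=7: arr=0 -> substrate=3 bound=2 product=6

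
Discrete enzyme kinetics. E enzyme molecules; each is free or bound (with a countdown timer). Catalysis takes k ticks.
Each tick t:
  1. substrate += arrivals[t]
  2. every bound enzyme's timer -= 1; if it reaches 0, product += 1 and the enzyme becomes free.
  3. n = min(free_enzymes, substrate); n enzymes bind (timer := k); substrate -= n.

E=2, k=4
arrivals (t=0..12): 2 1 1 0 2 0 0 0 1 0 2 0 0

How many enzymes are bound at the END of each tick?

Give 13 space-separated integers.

t=0: arr=2 -> substrate=0 bound=2 product=0
t=1: arr=1 -> substrate=1 bound=2 product=0
t=2: arr=1 -> substrate=2 bound=2 product=0
t=3: arr=0 -> substrate=2 bound=2 product=0
t=4: arr=2 -> substrate=2 bound=2 product=2
t=5: arr=0 -> substrate=2 bound=2 product=2
t=6: arr=0 -> substrate=2 bound=2 product=2
t=7: arr=0 -> substrate=2 bound=2 product=2
t=8: arr=1 -> substrate=1 bound=2 product=4
t=9: arr=0 -> substrate=1 bound=2 product=4
t=10: arr=2 -> substrate=3 bound=2 product=4
t=11: arr=0 -> substrate=3 bound=2 product=4
t=12: arr=0 -> substrate=1 bound=2 product=6

Answer: 2 2 2 2 2 2 2 2 2 2 2 2 2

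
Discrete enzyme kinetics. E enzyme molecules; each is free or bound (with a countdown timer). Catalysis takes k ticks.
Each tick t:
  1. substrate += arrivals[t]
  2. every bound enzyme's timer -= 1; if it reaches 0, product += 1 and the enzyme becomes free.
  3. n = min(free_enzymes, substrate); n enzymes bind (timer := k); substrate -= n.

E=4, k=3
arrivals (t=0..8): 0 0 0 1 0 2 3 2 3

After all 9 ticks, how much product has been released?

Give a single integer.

t=0: arr=0 -> substrate=0 bound=0 product=0
t=1: arr=0 -> substrate=0 bound=0 product=0
t=2: arr=0 -> substrate=0 bound=0 product=0
t=3: arr=1 -> substrate=0 bound=1 product=0
t=4: arr=0 -> substrate=0 bound=1 product=0
t=5: arr=2 -> substrate=0 bound=3 product=0
t=6: arr=3 -> substrate=1 bound=4 product=1
t=7: arr=2 -> substrate=3 bound=4 product=1
t=8: arr=3 -> substrate=4 bound=4 product=3

Answer: 3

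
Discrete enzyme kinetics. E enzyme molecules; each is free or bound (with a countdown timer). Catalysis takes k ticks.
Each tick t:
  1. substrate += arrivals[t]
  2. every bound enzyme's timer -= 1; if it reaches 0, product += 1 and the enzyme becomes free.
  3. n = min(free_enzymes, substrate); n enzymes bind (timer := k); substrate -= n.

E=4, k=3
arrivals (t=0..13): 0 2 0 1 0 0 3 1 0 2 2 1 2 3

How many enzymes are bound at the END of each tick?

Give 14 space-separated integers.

Answer: 0 2 2 3 1 1 3 4 4 3 4 4 4 4

Derivation:
t=0: arr=0 -> substrate=0 bound=0 product=0
t=1: arr=2 -> substrate=0 bound=2 product=0
t=2: arr=0 -> substrate=0 bound=2 product=0
t=3: arr=1 -> substrate=0 bound=3 product=0
t=4: arr=0 -> substrate=0 bound=1 product=2
t=5: arr=0 -> substrate=0 bound=1 product=2
t=6: arr=3 -> substrate=0 bound=3 product=3
t=7: arr=1 -> substrate=0 bound=4 product=3
t=8: arr=0 -> substrate=0 bound=4 product=3
t=9: arr=2 -> substrate=0 bound=3 product=6
t=10: arr=2 -> substrate=0 bound=4 product=7
t=11: arr=1 -> substrate=1 bound=4 product=7
t=12: arr=2 -> substrate=1 bound=4 product=9
t=13: arr=3 -> substrate=2 bound=4 product=11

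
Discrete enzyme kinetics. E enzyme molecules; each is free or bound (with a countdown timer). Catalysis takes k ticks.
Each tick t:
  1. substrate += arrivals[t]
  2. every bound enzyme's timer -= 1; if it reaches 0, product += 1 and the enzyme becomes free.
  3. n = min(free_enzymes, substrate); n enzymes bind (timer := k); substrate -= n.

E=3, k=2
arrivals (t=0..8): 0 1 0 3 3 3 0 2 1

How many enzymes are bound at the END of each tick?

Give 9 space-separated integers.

t=0: arr=0 -> substrate=0 bound=0 product=0
t=1: arr=1 -> substrate=0 bound=1 product=0
t=2: arr=0 -> substrate=0 bound=1 product=0
t=3: arr=3 -> substrate=0 bound=3 product=1
t=4: arr=3 -> substrate=3 bound=3 product=1
t=5: arr=3 -> substrate=3 bound=3 product=4
t=6: arr=0 -> substrate=3 bound=3 product=4
t=7: arr=2 -> substrate=2 bound=3 product=7
t=8: arr=1 -> substrate=3 bound=3 product=7

Answer: 0 1 1 3 3 3 3 3 3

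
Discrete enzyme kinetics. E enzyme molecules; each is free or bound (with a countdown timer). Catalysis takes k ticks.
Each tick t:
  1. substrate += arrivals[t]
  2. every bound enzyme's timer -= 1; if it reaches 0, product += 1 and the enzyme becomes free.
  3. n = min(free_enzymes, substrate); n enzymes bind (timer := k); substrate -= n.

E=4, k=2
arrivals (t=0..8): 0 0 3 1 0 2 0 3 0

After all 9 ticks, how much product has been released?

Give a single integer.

t=0: arr=0 -> substrate=0 bound=0 product=0
t=1: arr=0 -> substrate=0 bound=0 product=0
t=2: arr=3 -> substrate=0 bound=3 product=0
t=3: arr=1 -> substrate=0 bound=4 product=0
t=4: arr=0 -> substrate=0 bound=1 product=3
t=5: arr=2 -> substrate=0 bound=2 product=4
t=6: arr=0 -> substrate=0 bound=2 product=4
t=7: arr=3 -> substrate=0 bound=3 product=6
t=8: arr=0 -> substrate=0 bound=3 product=6

Answer: 6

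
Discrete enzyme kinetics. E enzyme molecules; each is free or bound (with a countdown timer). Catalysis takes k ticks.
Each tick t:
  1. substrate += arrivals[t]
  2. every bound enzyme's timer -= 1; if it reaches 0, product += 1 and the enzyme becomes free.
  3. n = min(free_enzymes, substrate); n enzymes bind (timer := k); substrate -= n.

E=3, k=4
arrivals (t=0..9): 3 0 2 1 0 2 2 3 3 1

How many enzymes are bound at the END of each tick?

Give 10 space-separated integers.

Answer: 3 3 3 3 3 3 3 3 3 3

Derivation:
t=0: arr=3 -> substrate=0 bound=3 product=0
t=1: arr=0 -> substrate=0 bound=3 product=0
t=2: arr=2 -> substrate=2 bound=3 product=0
t=3: arr=1 -> substrate=3 bound=3 product=0
t=4: arr=0 -> substrate=0 bound=3 product=3
t=5: arr=2 -> substrate=2 bound=3 product=3
t=6: arr=2 -> substrate=4 bound=3 product=3
t=7: arr=3 -> substrate=7 bound=3 product=3
t=8: arr=3 -> substrate=7 bound=3 product=6
t=9: arr=1 -> substrate=8 bound=3 product=6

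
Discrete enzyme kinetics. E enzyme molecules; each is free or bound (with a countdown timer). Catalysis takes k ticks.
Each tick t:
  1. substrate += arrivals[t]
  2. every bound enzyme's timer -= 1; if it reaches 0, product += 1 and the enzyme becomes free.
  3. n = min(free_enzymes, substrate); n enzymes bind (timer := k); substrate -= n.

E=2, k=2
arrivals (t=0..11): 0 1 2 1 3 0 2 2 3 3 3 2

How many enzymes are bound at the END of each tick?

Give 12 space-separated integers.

t=0: arr=0 -> substrate=0 bound=0 product=0
t=1: arr=1 -> substrate=0 bound=1 product=0
t=2: arr=2 -> substrate=1 bound=2 product=0
t=3: arr=1 -> substrate=1 bound=2 product=1
t=4: arr=3 -> substrate=3 bound=2 product=2
t=5: arr=0 -> substrate=2 bound=2 product=3
t=6: arr=2 -> substrate=3 bound=2 product=4
t=7: arr=2 -> substrate=4 bound=2 product=5
t=8: arr=3 -> substrate=6 bound=2 product=6
t=9: arr=3 -> substrate=8 bound=2 product=7
t=10: arr=3 -> substrate=10 bound=2 product=8
t=11: arr=2 -> substrate=11 bound=2 product=9

Answer: 0 1 2 2 2 2 2 2 2 2 2 2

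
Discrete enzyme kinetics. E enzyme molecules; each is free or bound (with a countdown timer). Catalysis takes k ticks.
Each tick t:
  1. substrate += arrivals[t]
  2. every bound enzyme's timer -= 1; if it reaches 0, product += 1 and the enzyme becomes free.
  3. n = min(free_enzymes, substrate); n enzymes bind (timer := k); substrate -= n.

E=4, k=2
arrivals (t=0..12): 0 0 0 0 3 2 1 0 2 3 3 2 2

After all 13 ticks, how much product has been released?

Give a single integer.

Answer: 12

Derivation:
t=0: arr=0 -> substrate=0 bound=0 product=0
t=1: arr=0 -> substrate=0 bound=0 product=0
t=2: arr=0 -> substrate=0 bound=0 product=0
t=3: arr=0 -> substrate=0 bound=0 product=0
t=4: arr=3 -> substrate=0 bound=3 product=0
t=5: arr=2 -> substrate=1 bound=4 product=0
t=6: arr=1 -> substrate=0 bound=3 product=3
t=7: arr=0 -> substrate=0 bound=2 product=4
t=8: arr=2 -> substrate=0 bound=2 product=6
t=9: arr=3 -> substrate=1 bound=4 product=6
t=10: arr=3 -> substrate=2 bound=4 product=8
t=11: arr=2 -> substrate=2 bound=4 product=10
t=12: arr=2 -> substrate=2 bound=4 product=12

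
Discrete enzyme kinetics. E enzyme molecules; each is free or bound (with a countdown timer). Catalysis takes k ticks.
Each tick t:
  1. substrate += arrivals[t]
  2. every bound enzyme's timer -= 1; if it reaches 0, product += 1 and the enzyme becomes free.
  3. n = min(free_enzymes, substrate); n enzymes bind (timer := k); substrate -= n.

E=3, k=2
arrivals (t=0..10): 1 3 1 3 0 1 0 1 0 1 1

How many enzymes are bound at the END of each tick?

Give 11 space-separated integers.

t=0: arr=1 -> substrate=0 bound=1 product=0
t=1: arr=3 -> substrate=1 bound=3 product=0
t=2: arr=1 -> substrate=1 bound=3 product=1
t=3: arr=3 -> substrate=2 bound=3 product=3
t=4: arr=0 -> substrate=1 bound=3 product=4
t=5: arr=1 -> substrate=0 bound=3 product=6
t=6: arr=0 -> substrate=0 bound=2 product=7
t=7: arr=1 -> substrate=0 bound=1 product=9
t=8: arr=0 -> substrate=0 bound=1 product=9
t=9: arr=1 -> substrate=0 bound=1 product=10
t=10: arr=1 -> substrate=0 bound=2 product=10

Answer: 1 3 3 3 3 3 2 1 1 1 2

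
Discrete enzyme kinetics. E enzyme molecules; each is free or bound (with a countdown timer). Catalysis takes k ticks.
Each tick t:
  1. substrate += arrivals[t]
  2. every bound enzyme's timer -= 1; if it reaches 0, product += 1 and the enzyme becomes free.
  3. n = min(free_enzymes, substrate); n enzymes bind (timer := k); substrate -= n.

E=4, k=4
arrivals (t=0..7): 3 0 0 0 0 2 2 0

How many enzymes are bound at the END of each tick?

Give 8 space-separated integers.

t=0: arr=3 -> substrate=0 bound=3 product=0
t=1: arr=0 -> substrate=0 bound=3 product=0
t=2: arr=0 -> substrate=0 bound=3 product=0
t=3: arr=0 -> substrate=0 bound=3 product=0
t=4: arr=0 -> substrate=0 bound=0 product=3
t=5: arr=2 -> substrate=0 bound=2 product=3
t=6: arr=2 -> substrate=0 bound=4 product=3
t=7: arr=0 -> substrate=0 bound=4 product=3

Answer: 3 3 3 3 0 2 4 4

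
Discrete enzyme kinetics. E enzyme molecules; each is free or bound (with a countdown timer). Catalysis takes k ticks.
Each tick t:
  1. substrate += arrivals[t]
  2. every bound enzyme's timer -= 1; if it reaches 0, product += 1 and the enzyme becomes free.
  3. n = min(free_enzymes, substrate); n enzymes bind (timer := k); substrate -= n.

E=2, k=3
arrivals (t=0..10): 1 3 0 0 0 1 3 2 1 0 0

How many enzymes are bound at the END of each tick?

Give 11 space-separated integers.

Answer: 1 2 2 2 2 2 2 2 2 2 2

Derivation:
t=0: arr=1 -> substrate=0 bound=1 product=0
t=1: arr=3 -> substrate=2 bound=2 product=0
t=2: arr=0 -> substrate=2 bound=2 product=0
t=3: arr=0 -> substrate=1 bound=2 product=1
t=4: arr=0 -> substrate=0 bound=2 product=2
t=5: arr=1 -> substrate=1 bound=2 product=2
t=6: arr=3 -> substrate=3 bound=2 product=3
t=7: arr=2 -> substrate=4 bound=2 product=4
t=8: arr=1 -> substrate=5 bound=2 product=4
t=9: arr=0 -> substrate=4 bound=2 product=5
t=10: arr=0 -> substrate=3 bound=2 product=6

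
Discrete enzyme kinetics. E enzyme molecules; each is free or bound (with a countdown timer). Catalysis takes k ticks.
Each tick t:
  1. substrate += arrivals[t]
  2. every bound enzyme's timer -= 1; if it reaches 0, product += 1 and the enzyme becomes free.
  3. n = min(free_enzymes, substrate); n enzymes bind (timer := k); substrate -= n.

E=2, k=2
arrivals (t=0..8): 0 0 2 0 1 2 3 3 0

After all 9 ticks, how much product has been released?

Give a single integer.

Answer: 5

Derivation:
t=0: arr=0 -> substrate=0 bound=0 product=0
t=1: arr=0 -> substrate=0 bound=0 product=0
t=2: arr=2 -> substrate=0 bound=2 product=0
t=3: arr=0 -> substrate=0 bound=2 product=0
t=4: arr=1 -> substrate=0 bound=1 product=2
t=5: arr=2 -> substrate=1 bound=2 product=2
t=6: arr=3 -> substrate=3 bound=2 product=3
t=7: arr=3 -> substrate=5 bound=2 product=4
t=8: arr=0 -> substrate=4 bound=2 product=5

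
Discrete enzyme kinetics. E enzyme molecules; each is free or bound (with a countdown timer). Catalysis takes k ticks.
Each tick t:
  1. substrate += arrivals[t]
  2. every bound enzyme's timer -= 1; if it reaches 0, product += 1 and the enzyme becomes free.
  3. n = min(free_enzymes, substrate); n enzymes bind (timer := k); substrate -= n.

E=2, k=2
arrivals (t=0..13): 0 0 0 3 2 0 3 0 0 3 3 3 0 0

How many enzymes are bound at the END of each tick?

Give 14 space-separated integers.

Answer: 0 0 0 2 2 2 2 2 2 2 2 2 2 2

Derivation:
t=0: arr=0 -> substrate=0 bound=0 product=0
t=1: arr=0 -> substrate=0 bound=0 product=0
t=2: arr=0 -> substrate=0 bound=0 product=0
t=3: arr=3 -> substrate=1 bound=2 product=0
t=4: arr=2 -> substrate=3 bound=2 product=0
t=5: arr=0 -> substrate=1 bound=2 product=2
t=6: arr=3 -> substrate=4 bound=2 product=2
t=7: arr=0 -> substrate=2 bound=2 product=4
t=8: arr=0 -> substrate=2 bound=2 product=4
t=9: arr=3 -> substrate=3 bound=2 product=6
t=10: arr=3 -> substrate=6 bound=2 product=6
t=11: arr=3 -> substrate=7 bound=2 product=8
t=12: arr=0 -> substrate=7 bound=2 product=8
t=13: arr=0 -> substrate=5 bound=2 product=10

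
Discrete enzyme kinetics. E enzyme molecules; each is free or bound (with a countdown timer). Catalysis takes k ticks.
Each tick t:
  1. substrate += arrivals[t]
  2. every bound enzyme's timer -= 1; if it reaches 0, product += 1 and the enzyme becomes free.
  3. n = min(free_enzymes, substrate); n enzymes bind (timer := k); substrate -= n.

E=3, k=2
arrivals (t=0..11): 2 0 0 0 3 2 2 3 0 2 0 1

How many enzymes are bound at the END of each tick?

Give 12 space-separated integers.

Answer: 2 2 0 0 3 3 3 3 3 3 3 3

Derivation:
t=0: arr=2 -> substrate=0 bound=2 product=0
t=1: arr=0 -> substrate=0 bound=2 product=0
t=2: arr=0 -> substrate=0 bound=0 product=2
t=3: arr=0 -> substrate=0 bound=0 product=2
t=4: arr=3 -> substrate=0 bound=3 product=2
t=5: arr=2 -> substrate=2 bound=3 product=2
t=6: arr=2 -> substrate=1 bound=3 product=5
t=7: arr=3 -> substrate=4 bound=3 product=5
t=8: arr=0 -> substrate=1 bound=3 product=8
t=9: arr=2 -> substrate=3 bound=3 product=8
t=10: arr=0 -> substrate=0 bound=3 product=11
t=11: arr=1 -> substrate=1 bound=3 product=11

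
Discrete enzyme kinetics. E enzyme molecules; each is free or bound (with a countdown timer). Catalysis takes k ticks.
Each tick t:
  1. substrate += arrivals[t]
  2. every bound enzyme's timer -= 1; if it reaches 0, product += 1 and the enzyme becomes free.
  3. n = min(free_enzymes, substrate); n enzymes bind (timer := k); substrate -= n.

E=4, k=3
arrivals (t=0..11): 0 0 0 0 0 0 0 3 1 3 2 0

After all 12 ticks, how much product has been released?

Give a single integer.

Answer: 4

Derivation:
t=0: arr=0 -> substrate=0 bound=0 product=0
t=1: arr=0 -> substrate=0 bound=0 product=0
t=2: arr=0 -> substrate=0 bound=0 product=0
t=3: arr=0 -> substrate=0 bound=0 product=0
t=4: arr=0 -> substrate=0 bound=0 product=0
t=5: arr=0 -> substrate=0 bound=0 product=0
t=6: arr=0 -> substrate=0 bound=0 product=0
t=7: arr=3 -> substrate=0 bound=3 product=0
t=8: arr=1 -> substrate=0 bound=4 product=0
t=9: arr=3 -> substrate=3 bound=4 product=0
t=10: arr=2 -> substrate=2 bound=4 product=3
t=11: arr=0 -> substrate=1 bound=4 product=4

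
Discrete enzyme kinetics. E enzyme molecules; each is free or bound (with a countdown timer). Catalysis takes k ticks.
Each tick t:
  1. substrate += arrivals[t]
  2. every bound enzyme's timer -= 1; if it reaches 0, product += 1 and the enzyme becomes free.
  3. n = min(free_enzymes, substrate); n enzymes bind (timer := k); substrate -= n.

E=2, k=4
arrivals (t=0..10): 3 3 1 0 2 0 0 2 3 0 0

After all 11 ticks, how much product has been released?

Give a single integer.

t=0: arr=3 -> substrate=1 bound=2 product=0
t=1: arr=3 -> substrate=4 bound=2 product=0
t=2: arr=1 -> substrate=5 bound=2 product=0
t=3: arr=0 -> substrate=5 bound=2 product=0
t=4: arr=2 -> substrate=5 bound=2 product=2
t=5: arr=0 -> substrate=5 bound=2 product=2
t=6: arr=0 -> substrate=5 bound=2 product=2
t=7: arr=2 -> substrate=7 bound=2 product=2
t=8: arr=3 -> substrate=8 bound=2 product=4
t=9: arr=0 -> substrate=8 bound=2 product=4
t=10: arr=0 -> substrate=8 bound=2 product=4

Answer: 4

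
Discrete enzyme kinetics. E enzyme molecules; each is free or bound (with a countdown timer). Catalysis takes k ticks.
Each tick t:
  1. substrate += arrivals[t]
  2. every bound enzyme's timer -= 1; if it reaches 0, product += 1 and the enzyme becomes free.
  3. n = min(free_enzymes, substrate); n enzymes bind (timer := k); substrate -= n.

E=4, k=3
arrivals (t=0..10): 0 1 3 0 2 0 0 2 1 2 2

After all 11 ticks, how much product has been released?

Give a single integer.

t=0: arr=0 -> substrate=0 bound=0 product=0
t=1: arr=1 -> substrate=0 bound=1 product=0
t=2: arr=3 -> substrate=0 bound=4 product=0
t=3: arr=0 -> substrate=0 bound=4 product=0
t=4: arr=2 -> substrate=1 bound=4 product=1
t=5: arr=0 -> substrate=0 bound=2 product=4
t=6: arr=0 -> substrate=0 bound=2 product=4
t=7: arr=2 -> substrate=0 bound=3 product=5
t=8: arr=1 -> substrate=0 bound=3 product=6
t=9: arr=2 -> substrate=1 bound=4 product=6
t=10: arr=2 -> substrate=1 bound=4 product=8

Answer: 8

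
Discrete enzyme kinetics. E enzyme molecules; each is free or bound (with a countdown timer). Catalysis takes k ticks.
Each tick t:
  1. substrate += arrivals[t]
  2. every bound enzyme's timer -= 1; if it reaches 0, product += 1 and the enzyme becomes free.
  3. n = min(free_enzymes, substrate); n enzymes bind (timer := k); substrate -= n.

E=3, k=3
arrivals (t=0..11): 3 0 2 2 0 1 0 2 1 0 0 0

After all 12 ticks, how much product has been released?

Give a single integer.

Answer: 9

Derivation:
t=0: arr=3 -> substrate=0 bound=3 product=0
t=1: arr=0 -> substrate=0 bound=3 product=0
t=2: arr=2 -> substrate=2 bound=3 product=0
t=3: arr=2 -> substrate=1 bound=3 product=3
t=4: arr=0 -> substrate=1 bound=3 product=3
t=5: arr=1 -> substrate=2 bound=3 product=3
t=6: arr=0 -> substrate=0 bound=2 product=6
t=7: arr=2 -> substrate=1 bound=3 product=6
t=8: arr=1 -> substrate=2 bound=3 product=6
t=9: arr=0 -> substrate=0 bound=3 product=8
t=10: arr=0 -> substrate=0 bound=2 product=9
t=11: arr=0 -> substrate=0 bound=2 product=9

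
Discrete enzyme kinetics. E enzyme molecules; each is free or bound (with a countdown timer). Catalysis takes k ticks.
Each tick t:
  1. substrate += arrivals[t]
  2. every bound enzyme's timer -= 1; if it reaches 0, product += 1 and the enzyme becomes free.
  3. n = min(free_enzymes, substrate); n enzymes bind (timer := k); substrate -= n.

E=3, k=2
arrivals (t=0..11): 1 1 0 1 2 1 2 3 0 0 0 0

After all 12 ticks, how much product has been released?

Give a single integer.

t=0: arr=1 -> substrate=0 bound=1 product=0
t=1: arr=1 -> substrate=0 bound=2 product=0
t=2: arr=0 -> substrate=0 bound=1 product=1
t=3: arr=1 -> substrate=0 bound=1 product=2
t=4: arr=2 -> substrate=0 bound=3 product=2
t=5: arr=1 -> substrate=0 bound=3 product=3
t=6: arr=2 -> substrate=0 bound=3 product=5
t=7: arr=3 -> substrate=2 bound=3 product=6
t=8: arr=0 -> substrate=0 bound=3 product=8
t=9: arr=0 -> substrate=0 bound=2 product=9
t=10: arr=0 -> substrate=0 bound=0 product=11
t=11: arr=0 -> substrate=0 bound=0 product=11

Answer: 11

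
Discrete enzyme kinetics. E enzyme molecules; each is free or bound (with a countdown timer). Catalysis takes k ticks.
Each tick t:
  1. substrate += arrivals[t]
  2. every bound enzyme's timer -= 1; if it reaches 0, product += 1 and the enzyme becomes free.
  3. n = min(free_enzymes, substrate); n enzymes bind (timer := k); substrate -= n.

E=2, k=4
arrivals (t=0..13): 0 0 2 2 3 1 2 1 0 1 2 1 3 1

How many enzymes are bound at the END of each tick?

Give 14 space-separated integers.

Answer: 0 0 2 2 2 2 2 2 2 2 2 2 2 2

Derivation:
t=0: arr=0 -> substrate=0 bound=0 product=0
t=1: arr=0 -> substrate=0 bound=0 product=0
t=2: arr=2 -> substrate=0 bound=2 product=0
t=3: arr=2 -> substrate=2 bound=2 product=0
t=4: arr=3 -> substrate=5 bound=2 product=0
t=5: arr=1 -> substrate=6 bound=2 product=0
t=6: arr=2 -> substrate=6 bound=2 product=2
t=7: arr=1 -> substrate=7 bound=2 product=2
t=8: arr=0 -> substrate=7 bound=2 product=2
t=9: arr=1 -> substrate=8 bound=2 product=2
t=10: arr=2 -> substrate=8 bound=2 product=4
t=11: arr=1 -> substrate=9 bound=2 product=4
t=12: arr=3 -> substrate=12 bound=2 product=4
t=13: arr=1 -> substrate=13 bound=2 product=4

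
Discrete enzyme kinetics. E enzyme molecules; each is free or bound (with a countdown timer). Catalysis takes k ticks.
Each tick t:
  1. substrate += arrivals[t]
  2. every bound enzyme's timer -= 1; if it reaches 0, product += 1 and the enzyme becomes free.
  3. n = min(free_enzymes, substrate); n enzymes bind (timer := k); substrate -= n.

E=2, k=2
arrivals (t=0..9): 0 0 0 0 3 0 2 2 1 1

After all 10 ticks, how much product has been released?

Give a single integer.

Answer: 4

Derivation:
t=0: arr=0 -> substrate=0 bound=0 product=0
t=1: arr=0 -> substrate=0 bound=0 product=0
t=2: arr=0 -> substrate=0 bound=0 product=0
t=3: arr=0 -> substrate=0 bound=0 product=0
t=4: arr=3 -> substrate=1 bound=2 product=0
t=5: arr=0 -> substrate=1 bound=2 product=0
t=6: arr=2 -> substrate=1 bound=2 product=2
t=7: arr=2 -> substrate=3 bound=2 product=2
t=8: arr=1 -> substrate=2 bound=2 product=4
t=9: arr=1 -> substrate=3 bound=2 product=4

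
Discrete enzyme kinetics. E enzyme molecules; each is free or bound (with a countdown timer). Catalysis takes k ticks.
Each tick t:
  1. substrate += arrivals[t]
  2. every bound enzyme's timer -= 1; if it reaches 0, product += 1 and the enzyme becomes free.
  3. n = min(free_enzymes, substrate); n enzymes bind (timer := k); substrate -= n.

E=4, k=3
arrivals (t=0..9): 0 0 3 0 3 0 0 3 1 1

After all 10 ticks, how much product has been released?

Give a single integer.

t=0: arr=0 -> substrate=0 bound=0 product=0
t=1: arr=0 -> substrate=0 bound=0 product=0
t=2: arr=3 -> substrate=0 bound=3 product=0
t=3: arr=0 -> substrate=0 bound=3 product=0
t=4: arr=3 -> substrate=2 bound=4 product=0
t=5: arr=0 -> substrate=0 bound=3 product=3
t=6: arr=0 -> substrate=0 bound=3 product=3
t=7: arr=3 -> substrate=1 bound=4 product=4
t=8: arr=1 -> substrate=0 bound=4 product=6
t=9: arr=1 -> substrate=1 bound=4 product=6

Answer: 6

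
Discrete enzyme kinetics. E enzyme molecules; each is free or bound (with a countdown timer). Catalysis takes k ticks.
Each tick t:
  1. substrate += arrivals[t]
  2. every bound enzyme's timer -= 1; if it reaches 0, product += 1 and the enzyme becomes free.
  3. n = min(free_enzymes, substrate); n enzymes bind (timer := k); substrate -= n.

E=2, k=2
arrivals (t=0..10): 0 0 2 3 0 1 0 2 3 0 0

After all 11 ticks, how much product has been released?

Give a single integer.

t=0: arr=0 -> substrate=0 bound=0 product=0
t=1: arr=0 -> substrate=0 bound=0 product=0
t=2: arr=2 -> substrate=0 bound=2 product=0
t=3: arr=3 -> substrate=3 bound=2 product=0
t=4: arr=0 -> substrate=1 bound=2 product=2
t=5: arr=1 -> substrate=2 bound=2 product=2
t=6: arr=0 -> substrate=0 bound=2 product=4
t=7: arr=2 -> substrate=2 bound=2 product=4
t=8: arr=3 -> substrate=3 bound=2 product=6
t=9: arr=0 -> substrate=3 bound=2 product=6
t=10: arr=0 -> substrate=1 bound=2 product=8

Answer: 8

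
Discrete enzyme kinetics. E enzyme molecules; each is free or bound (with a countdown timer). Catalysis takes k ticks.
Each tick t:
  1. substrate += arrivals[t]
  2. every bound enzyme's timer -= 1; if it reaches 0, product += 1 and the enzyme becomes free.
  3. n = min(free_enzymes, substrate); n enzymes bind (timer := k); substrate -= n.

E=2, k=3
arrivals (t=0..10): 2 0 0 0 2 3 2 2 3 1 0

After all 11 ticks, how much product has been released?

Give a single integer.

Answer: 6

Derivation:
t=0: arr=2 -> substrate=0 bound=2 product=0
t=1: arr=0 -> substrate=0 bound=2 product=0
t=2: arr=0 -> substrate=0 bound=2 product=0
t=3: arr=0 -> substrate=0 bound=0 product=2
t=4: arr=2 -> substrate=0 bound=2 product=2
t=5: arr=3 -> substrate=3 bound=2 product=2
t=6: arr=2 -> substrate=5 bound=2 product=2
t=7: arr=2 -> substrate=5 bound=2 product=4
t=8: arr=3 -> substrate=8 bound=2 product=4
t=9: arr=1 -> substrate=9 bound=2 product=4
t=10: arr=0 -> substrate=7 bound=2 product=6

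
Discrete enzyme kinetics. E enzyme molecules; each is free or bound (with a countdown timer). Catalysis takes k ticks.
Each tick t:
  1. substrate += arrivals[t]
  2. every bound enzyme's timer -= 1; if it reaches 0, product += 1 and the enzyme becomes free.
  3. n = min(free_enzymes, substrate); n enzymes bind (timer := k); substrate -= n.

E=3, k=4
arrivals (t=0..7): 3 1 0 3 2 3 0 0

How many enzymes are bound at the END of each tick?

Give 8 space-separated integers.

Answer: 3 3 3 3 3 3 3 3

Derivation:
t=0: arr=3 -> substrate=0 bound=3 product=0
t=1: arr=1 -> substrate=1 bound=3 product=0
t=2: arr=0 -> substrate=1 bound=3 product=0
t=3: arr=3 -> substrate=4 bound=3 product=0
t=4: arr=2 -> substrate=3 bound=3 product=3
t=5: arr=3 -> substrate=6 bound=3 product=3
t=6: arr=0 -> substrate=6 bound=3 product=3
t=7: arr=0 -> substrate=6 bound=3 product=3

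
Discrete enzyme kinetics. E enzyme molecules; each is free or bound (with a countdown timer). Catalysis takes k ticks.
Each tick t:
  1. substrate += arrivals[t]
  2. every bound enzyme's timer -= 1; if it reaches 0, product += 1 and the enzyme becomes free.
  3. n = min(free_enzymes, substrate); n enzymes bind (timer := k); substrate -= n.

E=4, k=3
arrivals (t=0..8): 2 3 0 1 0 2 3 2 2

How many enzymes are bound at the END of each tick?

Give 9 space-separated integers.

t=0: arr=2 -> substrate=0 bound=2 product=0
t=1: arr=3 -> substrate=1 bound=4 product=0
t=2: arr=0 -> substrate=1 bound=4 product=0
t=3: arr=1 -> substrate=0 bound=4 product=2
t=4: arr=0 -> substrate=0 bound=2 product=4
t=5: arr=2 -> substrate=0 bound=4 product=4
t=6: arr=3 -> substrate=1 bound=4 product=6
t=7: arr=2 -> substrate=3 bound=4 product=6
t=8: arr=2 -> substrate=3 bound=4 product=8

Answer: 2 4 4 4 2 4 4 4 4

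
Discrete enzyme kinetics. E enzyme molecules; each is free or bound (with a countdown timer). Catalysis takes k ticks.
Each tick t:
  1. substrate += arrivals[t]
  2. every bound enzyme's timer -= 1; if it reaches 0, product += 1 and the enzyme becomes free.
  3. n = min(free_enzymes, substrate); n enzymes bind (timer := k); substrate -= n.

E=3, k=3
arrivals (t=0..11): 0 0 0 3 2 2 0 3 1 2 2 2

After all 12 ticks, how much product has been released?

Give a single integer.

Answer: 6

Derivation:
t=0: arr=0 -> substrate=0 bound=0 product=0
t=1: arr=0 -> substrate=0 bound=0 product=0
t=2: arr=0 -> substrate=0 bound=0 product=0
t=3: arr=3 -> substrate=0 bound=3 product=0
t=4: arr=2 -> substrate=2 bound=3 product=0
t=5: arr=2 -> substrate=4 bound=3 product=0
t=6: arr=0 -> substrate=1 bound=3 product=3
t=7: arr=3 -> substrate=4 bound=3 product=3
t=8: arr=1 -> substrate=5 bound=3 product=3
t=9: arr=2 -> substrate=4 bound=3 product=6
t=10: arr=2 -> substrate=6 bound=3 product=6
t=11: arr=2 -> substrate=8 bound=3 product=6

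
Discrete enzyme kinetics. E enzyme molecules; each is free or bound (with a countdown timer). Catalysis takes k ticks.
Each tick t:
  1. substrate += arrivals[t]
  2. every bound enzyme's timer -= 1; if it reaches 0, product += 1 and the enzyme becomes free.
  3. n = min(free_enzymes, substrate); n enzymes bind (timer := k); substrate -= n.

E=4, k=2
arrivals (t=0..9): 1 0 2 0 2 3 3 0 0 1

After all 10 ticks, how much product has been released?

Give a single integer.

t=0: arr=1 -> substrate=0 bound=1 product=0
t=1: arr=0 -> substrate=0 bound=1 product=0
t=2: arr=2 -> substrate=0 bound=2 product=1
t=3: arr=0 -> substrate=0 bound=2 product=1
t=4: arr=2 -> substrate=0 bound=2 product=3
t=5: arr=3 -> substrate=1 bound=4 product=3
t=6: arr=3 -> substrate=2 bound=4 product=5
t=7: arr=0 -> substrate=0 bound=4 product=7
t=8: arr=0 -> substrate=0 bound=2 product=9
t=9: arr=1 -> substrate=0 bound=1 product=11

Answer: 11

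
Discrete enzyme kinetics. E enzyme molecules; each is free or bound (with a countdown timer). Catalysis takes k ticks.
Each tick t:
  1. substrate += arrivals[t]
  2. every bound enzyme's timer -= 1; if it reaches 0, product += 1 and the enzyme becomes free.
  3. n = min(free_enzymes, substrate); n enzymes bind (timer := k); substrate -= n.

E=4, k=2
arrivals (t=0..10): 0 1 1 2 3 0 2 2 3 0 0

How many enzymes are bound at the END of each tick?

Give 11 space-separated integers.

t=0: arr=0 -> substrate=0 bound=0 product=0
t=1: arr=1 -> substrate=0 bound=1 product=0
t=2: arr=1 -> substrate=0 bound=2 product=0
t=3: arr=2 -> substrate=0 bound=3 product=1
t=4: arr=3 -> substrate=1 bound=4 product=2
t=5: arr=0 -> substrate=0 bound=3 product=4
t=6: arr=2 -> substrate=0 bound=3 product=6
t=7: arr=2 -> substrate=0 bound=4 product=7
t=8: arr=3 -> substrate=1 bound=4 product=9
t=9: arr=0 -> substrate=0 bound=3 product=11
t=10: arr=0 -> substrate=0 bound=1 product=13

Answer: 0 1 2 3 4 3 3 4 4 3 1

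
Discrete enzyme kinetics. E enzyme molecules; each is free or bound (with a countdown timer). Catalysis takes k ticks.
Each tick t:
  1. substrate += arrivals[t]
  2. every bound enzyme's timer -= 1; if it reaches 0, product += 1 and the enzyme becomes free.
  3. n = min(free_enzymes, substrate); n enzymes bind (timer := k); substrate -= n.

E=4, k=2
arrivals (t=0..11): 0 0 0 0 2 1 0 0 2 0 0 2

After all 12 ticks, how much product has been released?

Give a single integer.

Answer: 5

Derivation:
t=0: arr=0 -> substrate=0 bound=0 product=0
t=1: arr=0 -> substrate=0 bound=0 product=0
t=2: arr=0 -> substrate=0 bound=0 product=0
t=3: arr=0 -> substrate=0 bound=0 product=0
t=4: arr=2 -> substrate=0 bound=2 product=0
t=5: arr=1 -> substrate=0 bound=3 product=0
t=6: arr=0 -> substrate=0 bound=1 product=2
t=7: arr=0 -> substrate=0 bound=0 product=3
t=8: arr=2 -> substrate=0 bound=2 product=3
t=9: arr=0 -> substrate=0 bound=2 product=3
t=10: arr=0 -> substrate=0 bound=0 product=5
t=11: arr=2 -> substrate=0 bound=2 product=5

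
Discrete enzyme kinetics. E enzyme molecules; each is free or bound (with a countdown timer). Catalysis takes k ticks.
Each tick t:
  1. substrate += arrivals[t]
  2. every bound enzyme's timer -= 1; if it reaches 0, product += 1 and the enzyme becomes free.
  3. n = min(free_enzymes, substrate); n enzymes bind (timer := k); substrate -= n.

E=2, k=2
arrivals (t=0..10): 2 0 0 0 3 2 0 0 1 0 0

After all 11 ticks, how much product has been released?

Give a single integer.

t=0: arr=2 -> substrate=0 bound=2 product=0
t=1: arr=0 -> substrate=0 bound=2 product=0
t=2: arr=0 -> substrate=0 bound=0 product=2
t=3: arr=0 -> substrate=0 bound=0 product=2
t=4: arr=3 -> substrate=1 bound=2 product=2
t=5: arr=2 -> substrate=3 bound=2 product=2
t=6: arr=0 -> substrate=1 bound=2 product=4
t=7: arr=0 -> substrate=1 bound=2 product=4
t=8: arr=1 -> substrate=0 bound=2 product=6
t=9: arr=0 -> substrate=0 bound=2 product=6
t=10: arr=0 -> substrate=0 bound=0 product=8

Answer: 8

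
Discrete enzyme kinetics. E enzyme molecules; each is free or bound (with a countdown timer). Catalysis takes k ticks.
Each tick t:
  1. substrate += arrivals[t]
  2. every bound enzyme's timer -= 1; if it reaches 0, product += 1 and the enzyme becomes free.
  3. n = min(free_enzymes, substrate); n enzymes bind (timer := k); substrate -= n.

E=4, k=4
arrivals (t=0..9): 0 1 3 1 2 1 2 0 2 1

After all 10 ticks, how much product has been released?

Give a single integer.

Answer: 5

Derivation:
t=0: arr=0 -> substrate=0 bound=0 product=0
t=1: arr=1 -> substrate=0 bound=1 product=0
t=2: arr=3 -> substrate=0 bound=4 product=0
t=3: arr=1 -> substrate=1 bound=4 product=0
t=4: arr=2 -> substrate=3 bound=4 product=0
t=5: arr=1 -> substrate=3 bound=4 product=1
t=6: arr=2 -> substrate=2 bound=4 product=4
t=7: arr=0 -> substrate=2 bound=4 product=4
t=8: arr=2 -> substrate=4 bound=4 product=4
t=9: arr=1 -> substrate=4 bound=4 product=5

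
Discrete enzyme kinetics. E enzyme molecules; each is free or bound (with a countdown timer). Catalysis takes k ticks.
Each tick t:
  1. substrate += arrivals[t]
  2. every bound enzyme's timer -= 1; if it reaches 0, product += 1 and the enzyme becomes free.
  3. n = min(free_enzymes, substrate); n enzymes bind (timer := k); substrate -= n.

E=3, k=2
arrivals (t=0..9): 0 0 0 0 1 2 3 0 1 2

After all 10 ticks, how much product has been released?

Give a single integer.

t=0: arr=0 -> substrate=0 bound=0 product=0
t=1: arr=0 -> substrate=0 bound=0 product=0
t=2: arr=0 -> substrate=0 bound=0 product=0
t=3: arr=0 -> substrate=0 bound=0 product=0
t=4: arr=1 -> substrate=0 bound=1 product=0
t=5: arr=2 -> substrate=0 bound=3 product=0
t=6: arr=3 -> substrate=2 bound=3 product=1
t=7: arr=0 -> substrate=0 bound=3 product=3
t=8: arr=1 -> substrate=0 bound=3 product=4
t=9: arr=2 -> substrate=0 bound=3 product=6

Answer: 6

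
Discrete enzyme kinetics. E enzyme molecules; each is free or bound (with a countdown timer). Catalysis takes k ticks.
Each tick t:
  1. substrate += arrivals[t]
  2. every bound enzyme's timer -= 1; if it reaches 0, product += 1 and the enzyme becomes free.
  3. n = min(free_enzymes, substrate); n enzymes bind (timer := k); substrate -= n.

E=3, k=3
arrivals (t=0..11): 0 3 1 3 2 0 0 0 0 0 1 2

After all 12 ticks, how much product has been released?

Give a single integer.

t=0: arr=0 -> substrate=0 bound=0 product=0
t=1: arr=3 -> substrate=0 bound=3 product=0
t=2: arr=1 -> substrate=1 bound=3 product=0
t=3: arr=3 -> substrate=4 bound=3 product=0
t=4: arr=2 -> substrate=3 bound=3 product=3
t=5: arr=0 -> substrate=3 bound=3 product=3
t=6: arr=0 -> substrate=3 bound=3 product=3
t=7: arr=0 -> substrate=0 bound=3 product=6
t=8: arr=0 -> substrate=0 bound=3 product=6
t=9: arr=0 -> substrate=0 bound=3 product=6
t=10: arr=1 -> substrate=0 bound=1 product=9
t=11: arr=2 -> substrate=0 bound=3 product=9

Answer: 9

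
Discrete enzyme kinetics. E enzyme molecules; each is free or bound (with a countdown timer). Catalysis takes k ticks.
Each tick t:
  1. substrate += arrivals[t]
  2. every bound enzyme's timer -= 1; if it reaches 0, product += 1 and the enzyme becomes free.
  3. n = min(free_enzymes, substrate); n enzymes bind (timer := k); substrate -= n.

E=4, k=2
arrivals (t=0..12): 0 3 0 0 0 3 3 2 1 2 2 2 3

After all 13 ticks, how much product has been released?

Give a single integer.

t=0: arr=0 -> substrate=0 bound=0 product=0
t=1: arr=3 -> substrate=0 bound=3 product=0
t=2: arr=0 -> substrate=0 bound=3 product=0
t=3: arr=0 -> substrate=0 bound=0 product=3
t=4: arr=0 -> substrate=0 bound=0 product=3
t=5: arr=3 -> substrate=0 bound=3 product=3
t=6: arr=3 -> substrate=2 bound=4 product=3
t=7: arr=2 -> substrate=1 bound=4 product=6
t=8: arr=1 -> substrate=1 bound=4 product=7
t=9: arr=2 -> substrate=0 bound=4 product=10
t=10: arr=2 -> substrate=1 bound=4 product=11
t=11: arr=2 -> substrate=0 bound=4 product=14
t=12: arr=3 -> substrate=2 bound=4 product=15

Answer: 15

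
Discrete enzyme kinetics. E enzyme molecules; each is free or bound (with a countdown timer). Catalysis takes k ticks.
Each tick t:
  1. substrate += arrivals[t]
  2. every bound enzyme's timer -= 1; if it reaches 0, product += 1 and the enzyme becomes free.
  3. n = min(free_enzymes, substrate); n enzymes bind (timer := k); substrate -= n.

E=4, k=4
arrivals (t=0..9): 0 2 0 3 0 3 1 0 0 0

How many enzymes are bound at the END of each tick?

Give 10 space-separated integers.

Answer: 0 2 2 4 4 4 4 4 4 3

Derivation:
t=0: arr=0 -> substrate=0 bound=0 product=0
t=1: arr=2 -> substrate=0 bound=2 product=0
t=2: arr=0 -> substrate=0 bound=2 product=0
t=3: arr=3 -> substrate=1 bound=4 product=0
t=4: arr=0 -> substrate=1 bound=4 product=0
t=5: arr=3 -> substrate=2 bound=4 product=2
t=6: arr=1 -> substrate=3 bound=4 product=2
t=7: arr=0 -> substrate=1 bound=4 product=4
t=8: arr=0 -> substrate=1 bound=4 product=4
t=9: arr=0 -> substrate=0 bound=3 product=6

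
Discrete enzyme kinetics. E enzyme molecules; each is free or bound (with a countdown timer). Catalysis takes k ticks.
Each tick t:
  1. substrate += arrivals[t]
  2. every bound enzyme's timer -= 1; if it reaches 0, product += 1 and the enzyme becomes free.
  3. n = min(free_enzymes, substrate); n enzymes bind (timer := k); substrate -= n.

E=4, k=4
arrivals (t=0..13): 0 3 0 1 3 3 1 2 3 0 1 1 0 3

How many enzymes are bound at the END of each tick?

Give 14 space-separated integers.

Answer: 0 3 3 4 4 4 4 4 4 4 4 4 4 4

Derivation:
t=0: arr=0 -> substrate=0 bound=0 product=0
t=1: arr=3 -> substrate=0 bound=3 product=0
t=2: arr=0 -> substrate=0 bound=3 product=0
t=3: arr=1 -> substrate=0 bound=4 product=0
t=4: arr=3 -> substrate=3 bound=4 product=0
t=5: arr=3 -> substrate=3 bound=4 product=3
t=6: arr=1 -> substrate=4 bound=4 product=3
t=7: arr=2 -> substrate=5 bound=4 product=4
t=8: arr=3 -> substrate=8 bound=4 product=4
t=9: arr=0 -> substrate=5 bound=4 product=7
t=10: arr=1 -> substrate=6 bound=4 product=7
t=11: arr=1 -> substrate=6 bound=4 product=8
t=12: arr=0 -> substrate=6 bound=4 product=8
t=13: arr=3 -> substrate=6 bound=4 product=11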